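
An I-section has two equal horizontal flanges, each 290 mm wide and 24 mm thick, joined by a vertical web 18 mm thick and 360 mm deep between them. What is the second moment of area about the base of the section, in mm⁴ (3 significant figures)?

I_base ≈ 1.43 × 10⁹ mm⁴

Break the section into simple shapes (no overlaps), measuring from the bottom-left corner of the bounding box.
Bottom flange: 290 × 24, A = 6 960 mm², y = 12 mm, Ī = 334 080 mm⁴.
Web: 18 × 360, A = 6 480 mm², y = 204 mm, Ī = 69 984 000 mm⁴.
Top flange: 290 × 24, A = 6 960 mm², y = 396 mm, Ī = 334 080 mm⁴.
Transfer each piece to the base of the section using Ī + A·d² with d = y − 0:
  bottom flange: d = 12 mm → contributes +1 336 320 mm⁴
  web: d = 204 mm → contributes +339 655 680 mm⁴
  top flange: d = 396 mm → contributes +1 091 773 440 mm⁴
Total I = 1 432 765 440 mm⁴.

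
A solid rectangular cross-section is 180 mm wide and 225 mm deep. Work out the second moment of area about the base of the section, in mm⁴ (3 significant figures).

I_base ≈ 6.83 × 10⁸ mm⁴

The section: 180 × 225, A = 40 500 mm², y = 112.5 mm, Ī = 170 859 375 mm⁴.
Transfer it to the bottom edge using Ī + A·d² with d = y − 0:
  the section: d = 112.5 mm → contributes +683 437 500 mm⁴
Total I = 683 437 500 mm⁴.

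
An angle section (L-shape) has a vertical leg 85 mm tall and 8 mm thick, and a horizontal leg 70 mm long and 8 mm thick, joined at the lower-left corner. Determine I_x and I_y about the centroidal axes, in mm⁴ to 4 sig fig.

I_x ≈ 8.372 × 10⁵ mm⁴, I_y ≈ 5.138 × 10⁵ mm⁴

Split into non-overlapping primitives; take the origin at the lower-left of the bounding box.
Vertical leg: 8 × 85, A = 680 mm², y = 42.5 mm, Ī = 409 417 mm⁴.
Horizontal leg (remainder): 62 × 8, A = 496 mm², y = 4 mm, Ī = 2645.33 mm⁴.
Centroid: ȳ = ΣA·y / ΣA = 26.2619 mm.
Transfer each piece to the centroidal x-axis using Ī + A·d² with d = y − 26.2619:
  vertical leg: d = 16.2381 mm → contributes +588 716 mm⁴
  horizontal leg (remainder): d = -22.2619 mm → contributes +248 459 mm⁴
Total I = 837 175 mm⁴.
For the y-axis: x̄ = 18.7619 mm.
Repeating about the centroidal y-axis gives I_y = 513 845 mm⁴.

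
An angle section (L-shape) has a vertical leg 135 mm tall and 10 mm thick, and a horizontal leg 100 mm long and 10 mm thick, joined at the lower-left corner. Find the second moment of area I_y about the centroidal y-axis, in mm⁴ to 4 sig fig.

Split into non-overlapping primitives; take the origin at the lower-left of the bounding box.
Vertical leg: 10 × 135, A = 1 350 mm², x = 5 mm, Ī = 11 250 mm⁴.
Horizontal leg (remainder): 90 × 10, A = 900 mm², x = 55 mm, Ī = 607 500 mm⁴.
Centroid: x̄ = ΣA·x / ΣA = 25 mm.
Transfer each piece to the centroidal y-axis using Ī + A·d² with d = x − 25:
  vertical leg: d = -20 mm → contributes +551 250 mm⁴
  horizontal leg (remainder): d = 30 mm → contributes +1 417 500 mm⁴
Total I = 1 968 750 mm⁴.

I_y ≈ 1.969 × 10⁶ mm⁴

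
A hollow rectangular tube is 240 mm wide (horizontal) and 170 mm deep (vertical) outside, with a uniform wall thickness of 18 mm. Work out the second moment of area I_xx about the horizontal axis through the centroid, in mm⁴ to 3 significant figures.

I_xx ≈ 5.74 × 10⁷ mm⁴

Decompose the section into non-overlapping parts with the origin at the bottom-left of its bounding rectangle.
Outer rectangle: 240 × 170, A = 40 800 mm², y = 85 mm, Ī = 98 260 000 mm⁴.
Inner void (subtracted): 204 × 134, A = 27 336 mm², y = 85 mm, Ī = 40 903 768 mm⁴.
By symmetry the centroid is at mid-height, ȳ = 85 mm.
All pieces are centred on the horizontal axis through the centroid, so I = ΣĪ (holes subtracted) = 57 356 232 mm⁴.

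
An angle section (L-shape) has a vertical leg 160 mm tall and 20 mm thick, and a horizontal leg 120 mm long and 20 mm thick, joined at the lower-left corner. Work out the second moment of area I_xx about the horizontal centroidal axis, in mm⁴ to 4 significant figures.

Treat the section as a set of non-overlapping primitives; coordinates are from the bounding-box lower-left.
Vertical leg: 20 × 160, A = 3 200 mm², y = 80 mm, Ī = 6 826 667 mm⁴.
Horizontal leg (remainder): 100 × 20, A = 2 000 mm², y = 10 mm, Ī = 66666.7 mm⁴.
Centroid: ȳ = ΣA·y / ΣA = 53.0769 mm.
Transfer each piece to the horizontal centroidal axis using Ī + A·d² with d = y − 53.0769:
  vertical leg: d = 26.9231 mm → contributes +9 146 193 mm⁴
  horizontal leg (remainder): d = -43.0769 mm → contributes +3 777 909 mm⁴
Total I = 12 924 103 mm⁴.

I_xx ≈ 1.292 × 10⁷ mm⁴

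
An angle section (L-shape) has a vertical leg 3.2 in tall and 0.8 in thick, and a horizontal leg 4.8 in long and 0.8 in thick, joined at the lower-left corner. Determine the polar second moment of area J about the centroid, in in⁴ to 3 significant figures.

Break the section into simple shapes (no overlaps), measuring from the bottom-left corner of the bounding box.
Vertical leg: 0.8 × 3.2, A = 2.56 in², y = 1.6 in, Ī = 2.1845 in⁴.
Horizontal leg (remainder): 4 × 0.8, A = 3.2 in², y = 0.4 in, Ī = 0.17067 in⁴.
Centroid: ȳ = ΣA·y / ΣA = 0.93333 in.
Transfer each piece to the centroidal x-axis using Ī + A·d² with d = y − 0.93333:
  vertical leg: d = 0.66667 in → contributes +3.3223 in⁴
  horizontal leg (remainder): d = -0.53333 in → contributes +1.0809 in⁴
Total I = 4.4032 in⁴.
For the y-axis: x̄ = 1.7333 in.
Repeating about the centroidal y-axis gives I_y = 12.595 in⁴.
Polar second moment: J = I_x + I_y = 16.998 in⁴.

J ≈ 17.0 in⁴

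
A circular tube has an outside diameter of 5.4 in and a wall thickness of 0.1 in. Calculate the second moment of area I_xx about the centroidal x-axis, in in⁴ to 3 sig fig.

Treat the section as a set of non-overlapping primitives; coordinates are from the bounding-box lower-left.
Outer circle: ⌀5.4, A = 22.902 in², y = 2.7 in, Ī = 41.739 in⁴.
Bore (subtracted): ⌀5.2, A = 21.237 in², y = 2.7 in, Ī = 35.891 in⁴.
By symmetry the centroid is at mid-height, ȳ = 2.7 in.
All pieces are centred on the centroidal x-axis, so I = ΣĪ (holes subtracted) = 5.8485 in⁴.

I_xx ≈ 5.85 in⁴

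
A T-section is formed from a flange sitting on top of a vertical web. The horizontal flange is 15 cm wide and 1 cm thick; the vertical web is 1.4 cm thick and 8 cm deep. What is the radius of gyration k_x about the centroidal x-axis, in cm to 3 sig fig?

Break the section into simple shapes (no overlaps), measuring from the bottom-left corner of the bounding box.
Flange: 15 × 1, A = 15 cm², y = 8.5 cm, Ī = 1.25 cm⁴.
Web: 1.4 × 8, A = 11.2 cm², y = 4 cm, Ī = 59.733 cm⁴.
Centroid: ȳ = ΣA·y / ΣA = 6.5763 cm.
Transfer each piece to the centroidal x-axis using Ī + A·d² with d = y − 6.5763:
  flange: d = 1.9237 cm → contributes +56.757 cm⁴
  web: d = -2.5763 cm → contributes +134.07 cm⁴
Total I = 190.83 cm⁴.
Radius of gyration: k = √(I/A) = √(190.83 / 26.2) = 2.6988 cm.

k_x ≈ 2.70 cm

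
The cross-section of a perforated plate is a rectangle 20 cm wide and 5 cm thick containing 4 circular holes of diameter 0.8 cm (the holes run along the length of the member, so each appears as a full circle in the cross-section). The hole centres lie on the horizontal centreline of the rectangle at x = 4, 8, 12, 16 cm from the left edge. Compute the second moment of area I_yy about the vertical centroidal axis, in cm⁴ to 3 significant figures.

I_yy ≈ 3290 cm⁴

Split into non-overlapping primitives; take the origin at the lower-left of the bounding box.
Plate: 20 × 5, A = 100 cm², x = 10 cm, Ī = 3333.3 cm⁴.
Hole 1 (subtracted): ⌀0.8, A = 0.50265 cm², x = 4 cm, Ī = 0.020106 cm⁴.
Hole 2 (subtracted): ⌀0.8, A = 0.50265 cm², x = 8 cm, Ī = 0.020106 cm⁴.
Hole 3 (subtracted): ⌀0.8, A = 0.50265 cm², x = 12 cm, Ī = 0.020106 cm⁴.
Hole 4 (subtracted): ⌀0.8, A = 0.50265 cm², x = 16 cm, Ī = 0.020106 cm⁴.
By symmetry the centroid is at mid-width, x̄ = 10 cm.
Transfer each piece to the vertical centroidal axis using Ī + A·d² with d = x − 10:
  plate: d = 0 cm → contributes +3333.3 cm⁴
  hole 1: d = -6 cm → contributes −18.116 cm⁴
  hole 2: d = -2 cm → contributes −2.0307 cm⁴
  hole 3: d = 2 cm → contributes −2.0307 cm⁴
  hole 4: d = 6 cm → contributes −18.116 cm⁴
Total I = 3 293 cm⁴.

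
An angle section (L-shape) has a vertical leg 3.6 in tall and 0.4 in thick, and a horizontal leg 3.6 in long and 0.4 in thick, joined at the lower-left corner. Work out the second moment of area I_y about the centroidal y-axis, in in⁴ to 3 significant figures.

I_y ≈ 3.31 in⁴

Break the section into simple shapes (no overlaps), measuring from the bottom-left corner of the bounding box.
Vertical leg: 0.4 × 3.6, A = 1.44 in², x = 0.2 in, Ī = 0.0192 in⁴.
Horizontal leg (remainder): 3.2 × 0.4, A = 1.28 in², x = 2 in, Ī = 1.0923 in⁴.
Centroid: x̄ = ΣA·x / ΣA = 1.0471 in.
Transfer each piece to the centroidal y-axis using Ī + A·d² with d = x − 1.0471:
  vertical leg: d = -0.84706 in → contributes +1.0524 in⁴
  horizontal leg (remainder): d = 0.95294 in → contributes +2.2546 in⁴
Total I = 3.307 in⁴.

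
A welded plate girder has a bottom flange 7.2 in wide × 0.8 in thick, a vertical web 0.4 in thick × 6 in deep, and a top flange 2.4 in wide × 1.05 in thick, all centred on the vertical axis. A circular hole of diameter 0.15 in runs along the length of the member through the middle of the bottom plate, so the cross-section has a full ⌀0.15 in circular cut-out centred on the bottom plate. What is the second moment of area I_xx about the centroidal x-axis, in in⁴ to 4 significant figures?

Treat the section as a set of non-overlapping primitives; coordinates are from the bounding-box lower-left.
Bottom plate: 7.2 × 0.8, A = 5.76 in², y = 0.4 in, Ī = 0.3072 in⁴.
Web plate: 0.4 × 6, A = 2.4 in², y = 3.8 in, Ī = 7.2 in⁴.
Top plate: 2.4 × 1.05, A = 2.52 in², y = 7.325 in, Ī = 0.231525 in⁴.
Hole (subtracted): ⌀0.15, A = 0.0176715 in², y = 0.4 in, Ī = 0.0000248505 in⁴.
Centroid: ȳ = ΣA·y / ΣA = 2.80201 in.
Transfer each piece to the centroidal x-axis using Ī + A·d² with d = y − 2.80201:
  bottom plate: d = -2.40201 in → contributes +33.5403 in⁴
  web plate: d = 0.997992 in → contributes +9.59037 in⁴
  top plate: d = 4.52299 in → contributes +51.7843 in⁴
  hole: d = -2.40201 in → contributes −0.101983 in⁴
Total I = 94.813 in⁴.

I_xx ≈ 94.81 in⁴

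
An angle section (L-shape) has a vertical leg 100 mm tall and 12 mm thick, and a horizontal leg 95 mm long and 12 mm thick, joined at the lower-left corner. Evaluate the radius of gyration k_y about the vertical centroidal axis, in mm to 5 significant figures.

k_y ≈ 28.742 mm

Treat the section as a set of non-overlapping primitives; coordinates are from the bounding-box lower-left.
Vertical leg: 12 × 100, A = 1 200 mm², x = 6 mm, Ī = 14 400 mm⁴.
Horizontal leg (remainder): 83 × 12, A = 996 mm², x = 53.5 mm, Ī = 571 787 mm⁴.
Centroid: x̄ = ΣA·x / ΣA = 27.54372 mm.
Transfer each piece to the vertical centroidal axis using Ī + A·d² with d = x − 27.54372:
  vertical leg: d = -21.54372 mm → contributes +571 358 mm⁴
  horizontal leg (remainder): d = 25.95628 mm → contributes +1 242 821 mm⁴
Total I = 1 814 179 mm⁴.
Radius of gyration: k = √(I/A) = √(1 814 179 / 2 196) = 28.74246 mm.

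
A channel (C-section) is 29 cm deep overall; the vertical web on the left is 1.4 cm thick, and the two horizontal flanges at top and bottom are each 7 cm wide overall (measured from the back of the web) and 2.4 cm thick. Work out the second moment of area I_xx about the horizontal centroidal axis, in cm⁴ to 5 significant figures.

Split into non-overlapping primitives; take the origin at the lower-left of the bounding box.
Web: 1.4 × 29, A = 40.6 cm², y = 14.5 cm, Ī = 2845.383 cm⁴.
Top flange (beyond web): 5.6 × 2.4, A = 13.44 cm², y = 27.8 cm, Ī = 6.4512 cm⁴.
Bottom flange (beyond web): 5.6 × 2.4, A = 13.44 cm², y = 1.2 cm, Ī = 6.4512 cm⁴.
By symmetry the centroid is at mid-height, ȳ = 14.5 cm.
Transfer each piece to the horizontal centroidal axis using Ī + A·d² with d = y − 14.5:
  web: d = 0 cm → contributes +2845.383 cm⁴
  top flange (beyond web): d = 13.3 cm → contributes +2383.853 cm⁴
  bottom flange (beyond web): d = -13.3 cm → contributes +2383.853 cm⁴
Total I = 7613.089 cm⁴.

I_xx ≈ 7613.1 cm⁴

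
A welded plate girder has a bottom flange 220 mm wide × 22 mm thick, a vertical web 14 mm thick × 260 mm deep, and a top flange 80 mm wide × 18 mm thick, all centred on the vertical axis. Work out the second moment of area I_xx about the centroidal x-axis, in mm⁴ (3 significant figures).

I_xx ≈ 1.21 × 10⁸ mm⁴

Treat the section as a set of non-overlapping primitives; coordinates are from the bounding-box lower-left.
Bottom plate: 220 × 22, A = 4 840 mm², y = 11 mm, Ī = 195 213 mm⁴.
Web plate: 14 × 260, A = 3 640 mm², y = 152 mm, Ī = 20 505 333 mm⁴.
Top plate: 80 × 18, A = 1 440 mm², y = 291 mm, Ī = 38 880 mm⁴.
Centroid: ȳ = ΣA·y / ΣA = 103.38 mm.
Transfer each piece to the centroidal x-axis using Ī + A·d² with d = y − 103.38:
  bottom plate: d = -92.383 mm → contributes +41 502 825 mm⁴
  web plate: d = 48.617 mm → contributes +29 108 861 mm⁴
  top plate: d = 187.62 mm → contributes +50 727 045 mm⁴
Total I = 121 338 731 mm⁴.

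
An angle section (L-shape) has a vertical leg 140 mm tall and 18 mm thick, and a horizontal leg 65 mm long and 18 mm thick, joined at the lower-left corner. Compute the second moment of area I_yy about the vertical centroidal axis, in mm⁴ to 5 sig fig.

I_yy ≈ 8.9277 × 10⁵ mm⁴

Decompose the section into non-overlapping parts with the origin at the bottom-left of its bounding rectangle.
Vertical leg: 18 × 140, A = 2 520 mm², x = 9 mm, Ī = 68 040 mm⁴.
Horizontal leg (remainder): 47 × 18, A = 846 mm², x = 41.5 mm, Ī = 155734.5 mm⁴.
Centroid: x̄ = ΣA·x / ΣA = 17.16845 mm.
Transfer each piece to the vertical centroidal axis using Ī + A·d² with d = x − 17.16845:
  vertical leg: d = -8.168449 mm → contributes +236183.4 mm⁴
  horizontal leg (remainder): d = 24.33155 mm → contributes +656587.1 mm⁴
Total I = 892770.5 mm⁴.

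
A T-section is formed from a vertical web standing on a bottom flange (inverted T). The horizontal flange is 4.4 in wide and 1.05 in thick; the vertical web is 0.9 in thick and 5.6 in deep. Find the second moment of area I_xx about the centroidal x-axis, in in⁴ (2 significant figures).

Break the section into simple shapes (no overlaps), measuring from the bottom-left corner of the bounding box.
Flange: 4.4 × 1.05, A = 4.62 in², y = 0.525 in, Ī = 0.4245 in⁴.
Web: 0.9 × 5.6, A = 5.04 in², y = 3.85 in, Ī = 13.17 in⁴.
Centroid: ȳ = ΣA·y / ΣA = 2.26 in.
Transfer each piece to the centroidal x-axis using Ī + A·d² with d = y − 2.26:
  flange: d = -1.735 in → contributes +14.33 in⁴
  web: d = 1.59 in → contributes +25.92 in⁴
Total I = 40.24 in⁴.

I_xx ≈ 40 in⁴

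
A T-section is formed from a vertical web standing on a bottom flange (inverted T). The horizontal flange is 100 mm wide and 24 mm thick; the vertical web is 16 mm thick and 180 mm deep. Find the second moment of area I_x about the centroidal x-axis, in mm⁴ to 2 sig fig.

Split into non-overlapping primitives; take the origin at the lower-left of the bounding box.
Flange: 100 × 24, A = 2 400 mm², y = 12 mm, Ī = 115 200 mm⁴.
Web: 16 × 180, A = 2 880 mm², y = 114 mm, Ī = 7 776 000 mm⁴.
Centroid: ȳ = ΣA·y / ΣA = 67.64 mm.
Transfer each piece to the centroidal x-axis using Ī + A·d² with d = y − 67.64:
  flange: d = -55.64 mm → contributes +7 544 172 mm⁴
  web: d = 46.36 mm → contributes +13 966 810 mm⁴
Total I = 21 510 982 mm⁴.

I_x ≈ 2.2 × 10⁷ mm⁴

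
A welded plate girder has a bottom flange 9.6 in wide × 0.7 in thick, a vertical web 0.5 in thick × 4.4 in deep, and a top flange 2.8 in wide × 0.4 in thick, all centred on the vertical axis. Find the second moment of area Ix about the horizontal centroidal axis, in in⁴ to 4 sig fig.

Ix ≈ 33.20 in⁴

Split into non-overlapping primitives; take the origin at the lower-left of the bounding box.
Bottom plate: 9.6 × 0.7, A = 6.72 in², y = 0.35 in, Ī = 0.2744 in⁴.
Web plate: 0.5 × 4.4, A = 2.2 in², y = 2.9 in, Ī = 3.54933 in⁴.
Top plate: 2.8 × 0.4, A = 1.12 in², y = 5.3 in, Ī = 0.0149333 in⁴.
Centroid: ȳ = ΣA·y / ΣA = 1.46096 in.
Transfer each piece to the horizontal centroidal axis using Ī + A·d² with d = y − 1.46096:
  bottom plate: d = -1.11096 in → contributes +8.56838 in⁴
  web plate: d = 1.43904 in → contributes +8.1052 in⁴
  top plate: d = 3.83904 in → contributes +16.5218 in⁴
Total I = 33.1954 in⁴.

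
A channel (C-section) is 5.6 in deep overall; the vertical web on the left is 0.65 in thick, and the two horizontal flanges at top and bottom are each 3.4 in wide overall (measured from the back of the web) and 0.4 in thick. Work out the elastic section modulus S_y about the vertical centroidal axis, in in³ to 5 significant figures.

S_y ≈ 2.2499 in³

Decompose the section into non-overlapping parts with the origin at the bottom-left of its bounding rectangle.
Web: 0.65 × 5.6, A = 3.64 in², x = 0.325 in, Ī = 0.1281583 in⁴.
Top flange (beyond web): 2.75 × 0.4, A = 1.1 in², x = 2.025 in, Ī = 0.6932292 in⁴.
Bottom flange (beyond web): 2.75 × 0.4, A = 1.1 in², x = 2.025 in, Ī = 0.6932292 in⁴.
Centroid: x̄ = ΣA·x / ΣA = 0.965411 in.
Transfer each piece to the vertical centroidal axis using Ī + A·d² with d = x − 0.965411:
  web: d = -0.640411 in → contributes +1.621018 in⁴
  top flange (beyond web): d = 1.059589 in → contributes +1.928231 in⁴
  bottom flange (beyond web): d = 1.059589 in → contributes +1.928231 in⁴
Total I = 5.47748 in⁴.
Extreme fibre distance c = 2.434589 in; S = I/c = 2.249858 in³.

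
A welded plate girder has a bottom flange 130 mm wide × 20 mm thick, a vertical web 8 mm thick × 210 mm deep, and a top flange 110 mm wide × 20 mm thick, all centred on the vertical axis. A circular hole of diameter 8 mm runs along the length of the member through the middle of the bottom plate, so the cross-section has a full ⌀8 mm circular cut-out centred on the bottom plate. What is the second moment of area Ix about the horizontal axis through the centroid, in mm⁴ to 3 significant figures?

Ix ≈ 6.89 × 10⁷ mm⁴

Treat the section as a set of non-overlapping primitives; coordinates are from the bounding-box lower-left.
Bottom plate: 130 × 20, A = 2 600 mm², y = 10 mm, Ī = 86 667 mm⁴.
Web plate: 8 × 210, A = 1 680 mm², y = 125 mm, Ī = 6 174 000 mm⁴.
Top plate: 110 × 20, A = 2 200 mm², y = 240 mm, Ī = 73 333 mm⁴.
Hole (subtracted): ⌀8, A = 50.265 mm², y = 10 mm, Ī = 201.06 mm⁴.
Centroid: ȳ = ΣA·y / ΣA = 118.74 mm.
Transfer each piece to the horizontal axis through the centroid using Ī + A·d² with d = y − 118.74:
  bottom plate: d = -108.74 mm → contributes +30 832 772 mm⁴
  web plate: d = 6.2552 mm → contributes +6 239 735 mm⁴
  top plate: d = 121.26 mm → contributes +32 419 561 mm⁴
  hole: d = -108.74 mm → contributes −594 612 mm⁴
Total I = 68 897 456 mm⁴.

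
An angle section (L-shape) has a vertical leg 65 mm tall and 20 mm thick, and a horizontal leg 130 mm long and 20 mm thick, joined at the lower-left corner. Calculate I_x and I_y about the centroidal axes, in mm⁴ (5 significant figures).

Decompose the section into non-overlapping parts with the origin at the bottom-left of its bounding rectangle.
Vertical leg: 20 × 65, A = 1 300 mm², y = 32.5 mm, Ī = 457708.3 mm⁴.
Horizontal leg (remainder): 110 × 20, A = 2 200 mm², y = 10 mm, Ī = 73333.33 mm⁴.
Centroid: ȳ = ΣA·y / ΣA = 18.35714 mm.
Transfer each piece to the centroidal x-axis using Ī + A·d² with d = y − 18.35714:
  vertical leg: d = 14.14286 mm → contributes +717734.9 mm⁴
  horizontal leg (remainder): d = -8.357143 mm → contributes +226985.4 mm⁴
Total I = 944720.2 mm⁴.
For the y-axis: x̄ = 50.85714 mm.
Repeating about the centroidal y-axis gives I_y = 5 714 095 mm⁴.

I_x ≈ 9.4472 × 10⁵ mm⁴, I_y ≈ 5.7141 × 10⁶ mm⁴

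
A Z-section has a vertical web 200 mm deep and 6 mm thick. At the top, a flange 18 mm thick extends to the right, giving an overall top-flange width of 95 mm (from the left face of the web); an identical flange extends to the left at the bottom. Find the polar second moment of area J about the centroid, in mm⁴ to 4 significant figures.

J ≈ 3.997 × 10⁷ mm⁴

Decompose the section into non-overlapping parts with the origin at the bottom-left of its bounding rectangle.
Web: 6 × 200, A = 1 200 mm², y = 100 mm, Ī = 4 000 000 mm⁴.
Top flange (beyond web): 89 × 18, A = 1 602 mm², y = 191 mm, Ī = 43 254 mm⁴.
Bottom flange (beyond web): 89 × 18, A = 1 602 mm², y = 9 mm, Ī = 43 254 mm⁴.
Centroid: ȳ = ΣA·y / ΣA = 100 mm.
Transfer each piece to the centroidal x-axis using Ī + A·d² with d = y − 100:
  web: d = 0 mm → contributes +4 000 000 mm⁴
  top flange (beyond web): d = 91 mm → contributes +13 309 416 mm⁴
  bottom flange (beyond web): d = -91 mm → contributes +13 309 416 mm⁴
Total I = 30 618 832 mm⁴.
For the y-axis: x̄ = 92 mm.
Repeating about the centroidal y-axis gives I_y = 9 347 532 mm⁴.
Polar second moment: J = I_x + I_y = 39 966 364 mm⁴.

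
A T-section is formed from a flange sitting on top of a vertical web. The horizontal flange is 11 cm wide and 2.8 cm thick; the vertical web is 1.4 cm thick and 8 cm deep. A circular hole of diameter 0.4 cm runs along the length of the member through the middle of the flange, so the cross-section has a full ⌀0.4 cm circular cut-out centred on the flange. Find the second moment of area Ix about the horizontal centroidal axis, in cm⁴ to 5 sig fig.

Decompose the section into non-overlapping parts with the origin at the bottom-left of its bounding rectangle.
Flange: 11 × 2.8, A = 30.8 cm², y = 9.4 cm, Ī = 20.12267 cm⁴.
Web: 1.4 × 8, A = 11.2 cm², y = 4 cm, Ī = 59.73333 cm⁴.
Hole (subtracted): ⌀0.4, A = 0.1256637 cm², y = 9.4 cm, Ī = 0.001256637 cm⁴.
Centroid: ȳ = ΣA·y / ΣA = 7.955679 cm.
Transfer each piece to the horizontal centroidal axis using Ī + A·d² with d = y − 7.955679:
  flange: d = 1.444321 cm → contributes +84.37345 cm⁴
  web: d = -3.955679 cm → contributes +234.9841 cm⁴
  hole: d = 1.444321 cm → contributes −0.2633992 cm⁴
Total I = 319.0942 cm⁴.

Ix ≈ 319.09 cm⁴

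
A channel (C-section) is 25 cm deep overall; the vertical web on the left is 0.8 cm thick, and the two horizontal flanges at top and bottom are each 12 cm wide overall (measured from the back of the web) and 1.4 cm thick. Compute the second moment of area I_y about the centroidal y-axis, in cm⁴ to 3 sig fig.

I_y ≈ 769 cm⁴

Split into non-overlapping primitives; take the origin at the lower-left of the bounding box.
Web: 0.8 × 25, A = 20 cm², x = 0.4 cm, Ī = 1.0667 cm⁴.
Top flange (beyond web): 11.2 × 1.4, A = 15.68 cm², x = 6.4 cm, Ī = 163.91 cm⁴.
Bottom flange (beyond web): 11.2 × 1.4, A = 15.68 cm², x = 6.4 cm, Ī = 163.91 cm⁴.
Centroid: x̄ = ΣA·x / ΣA = 4.0636 cm.
Transfer each piece to the centroidal y-axis using Ī + A·d² with d = x − 4.0636:
  web: d = -3.6636 cm → contributes +269.5 cm⁴
  top flange (beyond web): d = 2.3364 cm → contributes +249.51 cm⁴
  bottom flange (beyond web): d = 2.3364 cm → contributes +249.51 cm⁴
Total I = 768.51 cm⁴.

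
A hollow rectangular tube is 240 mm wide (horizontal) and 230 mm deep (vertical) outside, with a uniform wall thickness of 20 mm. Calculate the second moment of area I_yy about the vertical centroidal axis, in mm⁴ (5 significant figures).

I_yy ≈ 1.3829 × 10⁸ mm⁴

Treat the section as a set of non-overlapping primitives; coordinates are from the bounding-box lower-left.
Outer rectangle: 240 × 230, A = 55 200 mm², x = 120 mm, Ī = 264 960 000 mm⁴.
Inner void (subtracted): 200 × 190, A = 38 000 mm², x = 120 mm, Ī = 126 666 667 mm⁴.
By symmetry the centroid is at mid-width, x̄ = 120 mm.
All pieces are centred on the vertical centroidal axis, so I = ΣĪ (holes subtracted) = 138 293 333 mm⁴.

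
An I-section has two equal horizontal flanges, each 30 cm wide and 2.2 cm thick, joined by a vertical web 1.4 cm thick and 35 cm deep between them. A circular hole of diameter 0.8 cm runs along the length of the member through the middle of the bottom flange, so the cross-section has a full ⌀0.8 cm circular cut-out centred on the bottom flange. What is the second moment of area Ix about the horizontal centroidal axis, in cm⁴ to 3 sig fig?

Ix ≈ 5.05 × 10⁴ cm⁴

Treat the section as a set of non-overlapping primitives; coordinates are from the bounding-box lower-left.
Bottom flange: 30 × 2.2, A = 66 cm², y = 1.1 cm, Ī = 26.62 cm⁴.
Web: 1.4 × 35, A = 49 cm², y = 19.7 cm, Ī = 5002.1 cm⁴.
Top flange: 30 × 2.2, A = 66 cm², y = 38.3 cm, Ī = 26.62 cm⁴.
Hole (subtracted): ⌀0.8, A = 0.50265 cm², y = 1.1 cm, Ī = 0.020106 cm⁴.
Centroid: ȳ = ΣA·y / ΣA = 19.752 cm.
Transfer each piece to the horizontal centroidal axis using Ī + A·d² with d = y − 19.752:
  bottom flange: d = -18.652 cm → contributes +22 987 cm⁴
  web: d = -0.051798 cm → contributes +5002.2 cm⁴
  top flange: d = 18.548 cm → contributes +22 733 cm⁴
  hole: d = -18.652 cm → contributes −174.89 cm⁴
Total I = 50 548 cm⁴.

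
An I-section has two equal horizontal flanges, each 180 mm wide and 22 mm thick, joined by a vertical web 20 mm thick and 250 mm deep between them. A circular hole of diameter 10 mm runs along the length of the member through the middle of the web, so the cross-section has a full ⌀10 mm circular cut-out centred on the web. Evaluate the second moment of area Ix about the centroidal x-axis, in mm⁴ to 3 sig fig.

Split into non-overlapping primitives; take the origin at the lower-left of the bounding box.
Bottom flange: 180 × 22, A = 3 960 mm², y = 11 mm, Ī = 159 720 mm⁴.
Web: 20 × 250, A = 5 000 mm², y = 147 mm, Ī = 26 041 667 mm⁴.
Top flange: 180 × 22, A = 3 960 mm², y = 283 mm, Ī = 159 720 mm⁴.
Hole (subtracted): ⌀10, A = 78.54 mm², y = 147 mm, Ī = 490.87 mm⁴.
By symmetry the centroid is at mid-height, ȳ = 147 mm.
Transfer each piece to the centroidal x-axis using Ī + A·d² with d = y − 147:
  bottom flange: d = -136 mm → contributes +73 403 880 mm⁴
  web: d = 0 mm → contributes +26 041 667 mm⁴
  top flange: d = 136 mm → contributes +73 403 880 mm⁴
  hole: d = 0 mm → contributes −490.87 mm⁴
Total I = 172 848 936 mm⁴.

Ix ≈ 1.73 × 10⁸ mm⁴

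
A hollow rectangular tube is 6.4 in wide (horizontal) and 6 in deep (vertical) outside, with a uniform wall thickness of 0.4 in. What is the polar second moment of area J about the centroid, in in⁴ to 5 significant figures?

J ≈ 104.55 in⁴

Break the section into simple shapes (no overlaps), measuring from the bottom-left corner of the bounding box.
Outer rectangle: 6.4 × 6, A = 38.4 in², y = 3 in, Ī = 115.2 in⁴.
Inner void (subtracted): 5.6 × 5.2, A = 29.12 in², y = 3 in, Ī = 65.61707 in⁴.
By symmetry the centroid is at mid-height, ȳ = 3 in.
All pieces are centred on the centroidal x-axis, so I = ΣĪ (holes subtracted) = 49.58293 in⁴.
Repeating about the centroidal y-axis gives I_y = 54.97173 in⁴.
Polar second moment: J = I_x + I_y = 104.5547 in⁴.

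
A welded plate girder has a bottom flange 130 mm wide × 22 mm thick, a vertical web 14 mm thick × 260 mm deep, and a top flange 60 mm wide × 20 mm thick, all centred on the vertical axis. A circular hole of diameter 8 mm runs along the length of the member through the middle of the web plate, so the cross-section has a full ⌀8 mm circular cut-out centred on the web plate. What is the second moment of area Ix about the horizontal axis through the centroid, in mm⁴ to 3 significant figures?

Ix ≈ 9.38 × 10⁷ mm⁴

Break the section into simple shapes (no overlaps), measuring from the bottom-left corner of the bounding box.
Bottom plate: 130 × 22, A = 2 860 mm², y = 11 mm, Ī = 115 353 mm⁴.
Web plate: 14 × 260, A = 3 640 mm², y = 152 mm, Ī = 20 505 333 mm⁴.
Top plate: 60 × 20, A = 1 200 mm², y = 292 mm, Ī = 40 000 mm⁴.
Hole (subtracted): ⌀8, A = 50.265 mm², y = 152 mm, Ī = 201.06 mm⁴.
Centroid: ȳ = ΣA·y / ΣA = 121.25 mm.
Transfer each piece to the horizontal axis through the centroid using Ī + A·d² with d = y − 121.25:
  bottom plate: d = -110.25 mm → contributes +34 876 304 mm⁴
  web plate: d = 30.754 mm → contributes +23 948 078 mm⁴
  top plate: d = 170.75 mm → contributes +35 028 318 mm⁴
  hole: d = 30.754 mm → contributes −47 743 mm⁴
Total I = 93 804 958 mm⁴.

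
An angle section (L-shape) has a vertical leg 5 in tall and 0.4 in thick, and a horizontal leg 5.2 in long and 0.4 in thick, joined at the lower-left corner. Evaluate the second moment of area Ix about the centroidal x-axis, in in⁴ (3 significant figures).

Ix ≈ 9.37 in⁴

Split into non-overlapping primitives; take the origin at the lower-left of the bounding box.
Vertical leg: 0.4 × 5, A = 2 in², y = 2.5 in, Ī = 4.1667 in⁴.
Horizontal leg (remainder): 4.8 × 0.4, A = 1.92 in², y = 0.2 in, Ī = 0.0256 in⁴.
Centroid: ȳ = ΣA·y / ΣA = 1.3735 in.
Transfer each piece to the centroidal x-axis using Ī + A·d² with d = y − 1.3735:
  vertical leg: d = 1.1265 in → contributes +6.7048 in⁴
  horizontal leg (remainder): d = -1.1735 in → contributes +2.6695 in⁴
Total I = 9.3743 in⁴.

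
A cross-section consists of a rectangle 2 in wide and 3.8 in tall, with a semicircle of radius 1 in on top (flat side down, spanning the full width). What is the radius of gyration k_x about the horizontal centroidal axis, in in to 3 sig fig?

k_x ≈ 1.33 in

Decompose the section into non-overlapping parts with the origin at the bottom-left of its bounding rectangle.
Rectangular body: 2 × 3.8, A = 7.6 in², y = 1.9 in, Ī = 9.1453 in⁴.
Semicircular cap: semicircle r = 1, A = 1.5708 in², y = 4.2244 in, Ī = 0.10976 in⁴.
Centroid: ȳ = ΣA·y / ΣA = 2.2981 in.
Transfer each piece to the horizontal centroidal axis using Ī + A·d² with d = y − 2.2981:
  rectangular body: d = -0.39813 in → contributes +10.35 in⁴
  semicircular cap: d = 1.9263 in → contributes +5.9383 in⁴
Total I = 16.288 in⁴.
Radius of gyration: k = √(I/A) = √(16.288 / 9.1708) = 1.3327 in.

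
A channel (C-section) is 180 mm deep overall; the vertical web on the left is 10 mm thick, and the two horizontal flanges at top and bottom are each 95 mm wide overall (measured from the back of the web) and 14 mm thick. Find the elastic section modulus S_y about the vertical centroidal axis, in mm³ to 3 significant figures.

S_y ≈ 5.97 × 10⁴ mm³

Decompose the section into non-overlapping parts with the origin at the bottom-left of its bounding rectangle.
Web: 10 × 180, A = 1 800 mm², x = 5 mm, Ī = 15 000 mm⁴.
Top flange (beyond web): 85 × 14, A = 1 190 mm², x = 52.5 mm, Ī = 716 479 mm⁴.
Bottom flange (beyond web): 85 × 14, A = 1 190 mm², x = 52.5 mm, Ī = 716 479 mm⁴.
Centroid: x̄ = ΣA·x / ΣA = 32.045 mm.
Transfer each piece to the vertical centroidal axis using Ī + A·d² with d = x − 32.045:
  web: d = -27.045 mm → contributes +1 331 622 mm⁴
  top flange (beyond web): d = 20.455 mm → contributes +1 214 361 mm⁴
  bottom flange (beyond web): d = 20.455 mm → contributes +1 214 361 mm⁴
Total I = 3 760 345 mm⁴.
Extreme fibre distance c = 62.955 mm; S = I/c = 59 731 mm³.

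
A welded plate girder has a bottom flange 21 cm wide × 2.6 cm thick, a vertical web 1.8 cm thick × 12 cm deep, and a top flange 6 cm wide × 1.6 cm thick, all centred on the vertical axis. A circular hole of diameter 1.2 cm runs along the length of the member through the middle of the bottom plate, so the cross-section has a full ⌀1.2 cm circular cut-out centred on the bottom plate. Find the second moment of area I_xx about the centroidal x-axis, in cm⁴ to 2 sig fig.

I_xx ≈ 2300 cm⁴

Break the section into simple shapes (no overlaps), measuring from the bottom-left corner of the bounding box.
Bottom plate: 21 × 2.6, A = 54.6 cm², y = 1.3 cm, Ī = 30.76 cm⁴.
Web plate: 1.8 × 12, A = 21.6 cm², y = 8.6 cm, Ī = 259.2 cm⁴.
Top plate: 6 × 1.6, A = 9.6 cm², y = 15.4 cm, Ī = 2.048 cm⁴.
Hole (subtracted): ⌀1.2, A = 1.131 cm², y = 1.3 cm, Ī = 0.1018 cm⁴.
Centroid: ȳ = ΣA·y / ΣA = 4.761 cm.
Transfer each piece to the centroidal x-axis using Ī + A·d² with d = y − 4.761:
  bottom plate: d = -3.461 cm → contributes +684.8 cm⁴
  web plate: d = 3.839 cm → contributes +577.5 cm⁴
  top plate: d = 10.64 cm → contributes +1 089 cm⁴
  hole: d = -3.461 cm → contributes −13.65 cm⁴
Total I = 2 337 cm⁴.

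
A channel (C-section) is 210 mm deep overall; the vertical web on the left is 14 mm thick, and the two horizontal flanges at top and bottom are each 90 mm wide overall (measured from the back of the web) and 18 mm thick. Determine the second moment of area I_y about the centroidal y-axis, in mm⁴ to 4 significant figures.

Split into non-overlapping primitives; take the origin at the lower-left of the bounding box.
Web: 14 × 210, A = 2 940 mm², x = 7 mm, Ī = 48 020 mm⁴.
Top flange (beyond web): 76 × 18, A = 1 368 mm², x = 52 mm, Ī = 658 464 mm⁴.
Bottom flange (beyond web): 76 × 18, A = 1 368 mm², x = 52 mm, Ī = 658 464 mm⁴.
Centroid: x̄ = ΣA·x / ΣA = 28.6913 mm.
Transfer each piece to the centroidal y-axis using Ī + A·d² with d = x − 28.6913:
  web: d = -21.6913 mm → contributes +1 431 331 mm⁴
  top flange (beyond web): d = 23.3087 mm → contributes +1 401 690 mm⁴
  bottom flange (beyond web): d = 23.3087 mm → contributes +1 401 690 mm⁴
Total I = 4 234 711 mm⁴.

I_y ≈ 4.235 × 10⁶ mm⁴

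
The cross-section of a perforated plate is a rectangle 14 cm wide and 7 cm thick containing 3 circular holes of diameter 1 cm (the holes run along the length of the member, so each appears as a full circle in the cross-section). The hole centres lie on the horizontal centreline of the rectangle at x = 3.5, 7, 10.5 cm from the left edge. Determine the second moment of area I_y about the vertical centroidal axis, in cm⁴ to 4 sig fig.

Break the section into simple shapes (no overlaps), measuring from the bottom-left corner of the bounding box.
Plate: 14 × 7, A = 98 cm², x = 7 cm, Ī = 1600.67 cm⁴.
Hole 1 (subtracted): ⌀1, A = 0.785398 cm², x = 3.5 cm, Ī = 0.0490874 cm⁴.
Hole 2 (subtracted): ⌀1, A = 0.785398 cm², x = 7 cm, Ī = 0.0490874 cm⁴.
Hole 3 (subtracted): ⌀1, A = 0.785398 cm², x = 10.5 cm, Ī = 0.0490874 cm⁴.
By symmetry the centroid is at mid-width, x̄ = 7 cm.
Transfer each piece to the vertical centroidal axis using Ī + A·d² with d = x − 7:
  plate: d = 0 cm → contributes +1600.67 cm⁴
  hole 1: d = -3.5 cm → contributes −9.67021 cm⁴
  hole 2: d = 0 cm → contributes −0.0490874 cm⁴
  hole 3: d = 3.5 cm → contributes −9.67021 cm⁴
Total I = 1581.28 cm⁴.

I_y ≈ 1581 cm⁴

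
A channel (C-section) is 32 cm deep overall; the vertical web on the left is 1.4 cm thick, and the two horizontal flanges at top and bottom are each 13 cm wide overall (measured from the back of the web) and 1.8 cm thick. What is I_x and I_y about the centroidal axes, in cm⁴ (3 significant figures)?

Treat the section as a set of non-overlapping primitives; coordinates are from the bounding-box lower-left.
Web: 1.4 × 32, A = 44.8 cm², y = 16 cm, Ī = 3822.9 cm⁴.
Top flange (beyond web): 11.6 × 1.8, A = 20.88 cm², y = 31.1 cm, Ī = 5.6376 cm⁴.
Bottom flange (beyond web): 11.6 × 1.8, A = 20.88 cm², y = 0.9 cm, Ī = 5.6376 cm⁴.
By symmetry the centroid is at mid-height, ȳ = 16 cm.
Transfer each piece to the centroidal x-axis using Ī + A·d² with d = y − 16:
  web: d = 0 cm → contributes +3822.9 cm⁴
  top flange (beyond web): d = 15.1 cm → contributes +4766.5 cm⁴
  bottom flange (beyond web): d = -15.1 cm → contributes +4766.5 cm⁴
Total I = 13 356 cm⁴.
For the y-axis: x̄ = 3.8359 cm.
Repeating about the centroidal y-axis gives I_y = 1388.7 cm⁴.

I_x ≈ 1.34 × 10⁴ cm⁴, I_y ≈ 1390 cm⁴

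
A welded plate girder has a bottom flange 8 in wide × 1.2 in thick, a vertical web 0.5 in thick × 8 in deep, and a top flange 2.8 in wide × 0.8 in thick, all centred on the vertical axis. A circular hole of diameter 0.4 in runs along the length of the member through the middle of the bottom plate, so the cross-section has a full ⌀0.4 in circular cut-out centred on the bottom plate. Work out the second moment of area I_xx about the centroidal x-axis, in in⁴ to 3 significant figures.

I_xx ≈ 194 in⁴

Decompose the section into non-overlapping parts with the origin at the bottom-left of its bounding rectangle.
Bottom plate: 8 × 1.2, A = 9.6 in², y = 0.6 in, Ī = 1.152 in⁴.
Web plate: 0.5 × 8, A = 4 in², y = 5.2 in, Ī = 21.333 in⁴.
Top plate: 2.8 × 0.8, A = 2.24 in², y = 9.6 in, Ī = 0.11947 in⁴.
Hole (subtracted): ⌀0.4, A = 0.12566 in², y = 0.6 in, Ī = 0.0012566 in⁴.
Centroid: ȳ = ΣA·y / ΣA = 3.0538 in.
Transfer each piece to the centroidal x-axis using Ī + A·d² with d = y − 3.0538:
  bottom plate: d = -2.4538 in → contributes +58.955 in⁴
  web plate: d = 2.1462 in → contributes +39.758 in⁴
  top plate: d = 6.5462 in → contributes +96.109 in⁴
  hole: d = -2.4538 in → contributes −0.7579 in⁴
Total I = 194.06 in⁴.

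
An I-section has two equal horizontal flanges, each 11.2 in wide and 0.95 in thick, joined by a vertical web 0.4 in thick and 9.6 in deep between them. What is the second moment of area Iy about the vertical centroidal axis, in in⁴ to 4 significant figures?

Iy ≈ 222.5 in⁴

Treat the section as a set of non-overlapping primitives; coordinates are from the bounding-box lower-left.
Bottom flange: 11.2 × 0.95, A = 10.64 in², x = 5.6 in, Ī = 111.223 in⁴.
Web: 0.4 × 9.6, A = 3.84 in², x = 5.6 in, Ī = 0.0512 in⁴.
Top flange: 11.2 × 0.95, A = 10.64 in², x = 5.6 in, Ī = 111.223 in⁴.
By symmetry the centroid is at mid-width, x̄ = 5.6 in.
All pieces are centred on the vertical centroidal axis, so I = ΣĪ = 222.498 in⁴.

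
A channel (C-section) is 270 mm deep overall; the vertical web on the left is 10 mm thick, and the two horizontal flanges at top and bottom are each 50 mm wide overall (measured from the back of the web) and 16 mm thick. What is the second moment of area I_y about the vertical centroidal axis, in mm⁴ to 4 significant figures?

I_y ≈ 7.359 × 10⁵ mm⁴

Decompose the section into non-overlapping parts with the origin at the bottom-left of its bounding rectangle.
Web: 10 × 270, A = 2 700 mm², x = 5 mm, Ī = 22 500 mm⁴.
Top flange (beyond web): 40 × 16, A = 640 mm², x = 30 mm, Ī = 85333.3 mm⁴.
Bottom flange (beyond web): 40 × 16, A = 640 mm², x = 30 mm, Ī = 85333.3 mm⁴.
Centroid: x̄ = ΣA·x / ΣA = 13.0402 mm.
Transfer each piece to the vertical centroidal axis using Ī + A·d² with d = x − 13.0402:
  web: d = -8.0402 mm → contributes +197 041 mm⁴
  top flange (beyond web): d = 16.9598 mm → contributes +269 420 mm⁴
  bottom flange (beyond web): d = 16.9598 mm → contributes +269 420 mm⁴
Total I = 735 880 mm⁴.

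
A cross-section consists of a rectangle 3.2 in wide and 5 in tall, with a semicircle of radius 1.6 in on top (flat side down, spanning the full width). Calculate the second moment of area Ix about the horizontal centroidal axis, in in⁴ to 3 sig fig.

Treat the section as a set of non-overlapping primitives; coordinates are from the bounding-box lower-left.
Rectangular body: 3.2 × 5, A = 16 in², y = 2.5 in, Ī = 33.333 in⁴.
Semicircular cap: semicircle r = 1.6, A = 4.0212 in², y = 5.6791 in, Ī = 0.7193 in⁴.
Centroid: ȳ = ΣA·y / ΣA = 3.1385 in.
Transfer each piece to the horizontal centroidal axis using Ī + A·d² with d = y − 3.1385:
  rectangular body: d = -0.63851 in → contributes +39.856 in⁴
  semicircular cap: d = 2.5406 in → contributes +26.674 in⁴
Total I = 66.53 in⁴.

Ix ≈ 66.5 in⁴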